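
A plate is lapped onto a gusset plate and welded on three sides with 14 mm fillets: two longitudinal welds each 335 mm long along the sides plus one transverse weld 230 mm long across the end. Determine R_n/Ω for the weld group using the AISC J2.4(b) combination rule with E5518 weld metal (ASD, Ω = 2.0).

R_n/Ω ≈ 1490 kN

E55XX → F_EXX = 550 MPa.
t_e = 0.707 × 14 = 9.898 mm.
R_nwl = 0.6 × 550 × 9.898 × 670 × 10⁻³ = 2188 kN (longitudinal, 2 welds).
R_nwt = 0.6 × 550 × 9.898 × 230 × 10⁻³ = 751.3 kN (transverse, base value).
(i) R_nwl + R_nwt = 2940 kN; (ii) 0.85 R_nwl + 1.5 R_nwt = 2987 kN.
R_n = max = 2987 kN [governs: (ii)]; R_n/Ω = 1494 kN.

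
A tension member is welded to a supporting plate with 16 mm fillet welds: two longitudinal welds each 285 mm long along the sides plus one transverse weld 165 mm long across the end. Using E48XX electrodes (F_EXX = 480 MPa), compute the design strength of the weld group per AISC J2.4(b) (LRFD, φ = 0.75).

t_e = 0.707 × 16 = 11.31 mm.
R_nwl = 0.6 × 480 × 11.31 × 570 × 10⁻³ = 1857 kN (longitudinal, 2 welds).
R_nwt = 0.6 × 480 × 11.31 × 165 × 10⁻³ = 537.5 kN (transverse, base value).
(i) R_nwl + R_nwt = 2395 kN; (ii) 0.85 R_nwl + 1.5 R_nwt = 2385 kN.
R_n = max = 2395 kN [governs: (i)]; φR_n = 1796 kN.

φR_n ≈ 1800 kN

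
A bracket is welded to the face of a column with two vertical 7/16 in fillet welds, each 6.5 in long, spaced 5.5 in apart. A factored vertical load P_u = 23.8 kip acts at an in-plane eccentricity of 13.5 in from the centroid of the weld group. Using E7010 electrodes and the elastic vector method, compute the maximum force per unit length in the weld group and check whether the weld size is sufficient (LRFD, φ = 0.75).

E70XX → F_EXX = 70 ksi.
Total weld length L_w = 13 in. Treat welds as unit-width lines.
Polar moment about centroid: J = 2[d³/12 + d(b/2)²] = 2[6.5³/12 + 6.5×2.75²] = 144.1 in³.
Direct shear f_v = P/L_w = 23.8 / 13 = 1.831 kip/in (vertical).
Torsion M = P·e = 23.8 × 13.5 = 321.3 kip·in.
Critical point at (x, y) = (2.75, 3.25) from centroid. f_tx = M·y/J = 7.247 kip/in; f_ty = M·x/J = 6.132 kip/in.
Resultant f_max = √[f_tx² + (f_v + f_ty)²] = √[7.247² + (1.831 + 6.132)²] = 10.77 kip/in.
Capacity per unit length: φr_n = 0.75 × 0.6 × 70 × (0.707 × 0.4375) = 9.743 kip/in.
10.77 > 9.743 → NOT adequate.

f_max ≈ 10.8 kip/in; NOT adequate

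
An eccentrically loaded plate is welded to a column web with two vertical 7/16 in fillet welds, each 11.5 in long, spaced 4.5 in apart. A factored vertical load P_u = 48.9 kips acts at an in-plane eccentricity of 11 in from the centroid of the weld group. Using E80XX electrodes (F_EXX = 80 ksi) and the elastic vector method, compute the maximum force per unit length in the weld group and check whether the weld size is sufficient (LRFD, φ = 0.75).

Total weld length L_w = 23 in. Treat welds as unit-width lines.
Polar moment about centroid: J = 2[d³/12 + d(b/2)²] = 2[11.5³/12 + 11.5×2.25²] = 369.9 in³.
Direct shear f_v = P/L_w = 48.9 / 23 = 2.126 kip/in (vertical).
Torsion M = P·e = 48.9 × 11 = 537.9 kip·in.
Critical point at (x, y) = (2.25, 5.75) from centroid. f_tx = M·y/J = 8.361 kip/in; f_ty = M·x/J = 3.272 kip/in.
Resultant f_max = √[f_tx² + (f_v + f_ty)²] = √[8.361² + (2.126 + 3.272)²] = 9.952 kip/in.
Capacity per unit length: φr_n = 0.75 × 0.6 × 80 × (0.707 × 0.4375) = 11.14 kip/in.
9.952 ≤ 11.14 → adequate.

f_max ≈ 9.95 kip/in; adequate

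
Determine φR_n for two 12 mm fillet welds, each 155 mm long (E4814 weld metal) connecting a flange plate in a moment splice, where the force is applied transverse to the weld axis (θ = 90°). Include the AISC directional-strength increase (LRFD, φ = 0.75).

E48XX → F_EXX = 480 MPa.
t_e = 0.707 × 12 = 8.484 mm; A_we = 8.484 × 310 = 2630 mm².
Directional factor: 1.0 + 0.5 sin^1.5(90°) = 1.5.
F_nw = 0.6 × 480 × 1.5 = 432 MPa.
φR_n = 0.75 × 432 × 2630 × 10⁻³ = 852.1 kN.

φR_n ≈ 852 kN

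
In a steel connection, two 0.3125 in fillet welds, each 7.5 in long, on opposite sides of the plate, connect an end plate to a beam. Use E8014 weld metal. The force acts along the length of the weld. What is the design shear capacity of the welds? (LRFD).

E80XX → F_EXX = 80 ksi.
Effective throat t_e = 0.707 × 0.3125 = 0.2209 in.
Total length L = 15 in; A_we = 0.2209 × 15 = 3.314 in².
F_nw = 0.6 F_EXX = 0.6 × 80 = 48 ksi.
φR_n = 0.75 × 48 × 3.314 = 119.3 kip.

φR_n ≈ 119 kip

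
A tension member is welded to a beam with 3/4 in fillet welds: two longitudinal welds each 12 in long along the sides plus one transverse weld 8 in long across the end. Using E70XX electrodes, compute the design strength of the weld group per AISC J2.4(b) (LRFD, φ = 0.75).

φR_n ≈ 541 kips

E70XX → F_EXX = 70 ksi.
t_e = 0.707 × 0.75 = 0.5302 in.
R_nwl = 0.6 × 70 × 0.5302 × 24 = 534.5 kips (longitudinal, 2 welds).
R_nwt = 0.6 × 70 × 0.5302 × 8 = 178.2 kips (transverse, base value).
(i) R_nwl + R_nwt = 712.7 kips; (ii) 0.85 R_nwl + 1.5 R_nwt = 721.6 kips.
R_n = max = 721.6 kips [governs: (ii)]; φR_n = 541.2 kips.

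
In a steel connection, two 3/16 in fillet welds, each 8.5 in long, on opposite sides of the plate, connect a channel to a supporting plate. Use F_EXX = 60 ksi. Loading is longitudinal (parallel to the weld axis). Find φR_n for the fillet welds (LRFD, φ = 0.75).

φR_n ≈ 60.8 kip

Effective throat t_e = 0.707 × 0.1875 = 0.1326 in.
Total length L = 17 in; A_we = 0.1326 × 17 = 2.254 in².
F_nw = 0.6 F_EXX = 0.6 × 60 = 36 ksi.
φR_n = 0.75 × 36 × 2.254 = 60.85 kip.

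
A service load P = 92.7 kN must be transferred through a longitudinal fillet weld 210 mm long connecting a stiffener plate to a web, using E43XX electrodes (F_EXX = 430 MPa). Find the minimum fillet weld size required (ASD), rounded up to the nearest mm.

w = 5 mm

Total weld length L = 210 mm.
Required throat t_e = P × Ω / (0.6 F_EXX × L) = 92.7 × 2.0 / (0.6 × 430 × 210 × 10⁻³) = 3.422 mm.
Required leg w = t_e / 0.707 = 4.84 mm → use 5 mm.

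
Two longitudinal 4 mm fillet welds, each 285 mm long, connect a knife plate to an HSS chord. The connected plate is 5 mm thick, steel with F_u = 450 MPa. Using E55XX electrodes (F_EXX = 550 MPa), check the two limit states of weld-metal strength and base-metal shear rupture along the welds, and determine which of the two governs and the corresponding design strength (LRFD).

φR_n ≈ 399 kN (weld metal governs)

t_e = 0.707 × 4 = 2.828 mm; L = 570 mm.
Weld metal: φR_n = 0.75 × 0.6 × 550 × 2.828 × 570 × 10⁻³ = 399 kN.
Base metal (shear rupture): φR_n = 0.75 × 0.6 × 450 × 5 × 570 × 10⁻³ = 577.1 kN.
Governing: weld metal.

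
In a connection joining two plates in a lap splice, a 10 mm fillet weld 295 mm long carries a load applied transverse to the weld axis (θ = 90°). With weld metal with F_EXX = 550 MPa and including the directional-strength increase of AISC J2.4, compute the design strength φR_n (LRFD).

t_e = 0.707 × 10 = 7.07 mm; A_we = 7.07 × 295 = 2086 mm².
Directional factor: 1.0 + 0.5 sin^1.5(90°) = 1.5.
F_nw = 0.6 × 550 × 1.5 = 495 MPa.
φR_n = 0.75 × 495 × 2086 × 10⁻³ = 774.3 kN.

φR_n ≈ 774 kN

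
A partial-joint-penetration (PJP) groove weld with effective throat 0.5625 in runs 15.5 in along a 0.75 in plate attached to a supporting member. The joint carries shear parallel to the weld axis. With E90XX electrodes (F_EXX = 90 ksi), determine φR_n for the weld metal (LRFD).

φR_n ≈ 353 kips

Effective throat (given) t_e = 0.5625 in.
A_we = 0.5625 × 15.5 = 8.719 in².
F_nw = 0.6 F_EXX = 54 ksi.
φR_n = 0.75 × 54 × 8.719 = 353.1 kips.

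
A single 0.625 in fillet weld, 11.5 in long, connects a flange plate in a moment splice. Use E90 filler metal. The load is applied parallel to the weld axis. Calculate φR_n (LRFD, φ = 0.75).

E90XX → F_EXX = 90 ksi.
Effective throat t_e = 0.707 × 0.625 = 0.4419 in.
Total length L = 11.5 in; A_we = 0.4419 × 11.5 = 5.082 in².
F_nw = 0.6 F_EXX = 0.6 × 90 = 54 ksi.
φR_n = 0.75 × 54 × 5.082 = 205.8 kip.

φR_n ≈ 206 kip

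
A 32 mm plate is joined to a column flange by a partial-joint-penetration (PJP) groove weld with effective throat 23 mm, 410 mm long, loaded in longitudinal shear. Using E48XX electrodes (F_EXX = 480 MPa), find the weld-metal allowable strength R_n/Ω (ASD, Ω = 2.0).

R_n/Ω ≈ 1360 kN

Effective throat (given) t_e = 23 mm.
A_we = 23 × 410 = 9430 mm².
F_nw = 0.6 F_EXX = 288 MPa.
R_n/Ω = (288 × 9430) / 2.0 × 10⁻³ = 1358 kN.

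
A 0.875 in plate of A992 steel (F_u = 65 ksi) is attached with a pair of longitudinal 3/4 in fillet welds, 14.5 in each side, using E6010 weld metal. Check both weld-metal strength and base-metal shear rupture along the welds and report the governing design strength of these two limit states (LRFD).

φR_n ≈ 415 kip (weld metal governs)

E60XX → F_EXX = 60 ksi.
t_e = 0.707 × 0.75 = 0.5302 in; L = 29 in.
Weld metal: φR_n = 0.75 × 0.6 × 60 × 0.5302 × 29 = 415.2 kip.
Base metal (shear rupture): φR_n = 0.75 × 0.6 × 65 × 0.875 × 29 = 742.2 kip.
Governing: weld metal.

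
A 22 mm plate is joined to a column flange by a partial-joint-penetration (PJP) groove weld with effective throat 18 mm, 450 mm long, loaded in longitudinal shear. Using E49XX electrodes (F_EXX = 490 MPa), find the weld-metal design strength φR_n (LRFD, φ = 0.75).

Effective throat (given) t_e = 18 mm.
A_we = 18 × 450 = 8100 mm².
F_nw = 0.6 F_EXX = 294 MPa.
φR_n = 0.75 × 294 × 8100 × 10⁻³ = 1786 kN.

φR_n ≈ 1790 kN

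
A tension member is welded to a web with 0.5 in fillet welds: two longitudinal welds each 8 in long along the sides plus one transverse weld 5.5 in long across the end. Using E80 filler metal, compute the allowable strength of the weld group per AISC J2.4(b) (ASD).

R_n/Ω ≈ 185 kip

E80XX → F_EXX = 80 ksi.
t_e = 0.707 × 0.5 = 0.3535 in.
R_nwl = 0.6 × 80 × 0.3535 × 16 = 271.5 kip (longitudinal, 2 welds).
R_nwt = 0.6 × 80 × 0.3535 × 5.5 = 93.32 kip (transverse, base value).
(i) R_nwl + R_nwt = 364.8 kip; (ii) 0.85 R_nwl + 1.5 R_nwt = 370.8 kip.
R_n = max = 370.8 kip [governs: (ii)]; R_n/Ω = 185.4 kip.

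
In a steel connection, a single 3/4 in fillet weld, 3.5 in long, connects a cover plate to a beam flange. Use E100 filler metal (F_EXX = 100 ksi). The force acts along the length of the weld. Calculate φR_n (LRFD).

φR_n ≈ 83.5 kip

Effective throat t_e = 0.707 × 0.75 = 0.5302 in.
Total length L = 3.5 in; A_we = 0.5302 × 3.5 = 1.856 in².
F_nw = 0.6 F_EXX = 0.6 × 100 = 60 ksi.
φR_n = 0.75 × 60 × 1.856 = 83.51 kip.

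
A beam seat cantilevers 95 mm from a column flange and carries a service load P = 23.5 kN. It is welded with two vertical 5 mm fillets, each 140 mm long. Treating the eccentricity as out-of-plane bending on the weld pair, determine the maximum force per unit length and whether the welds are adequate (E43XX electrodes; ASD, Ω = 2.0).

E43XX → F_EXX = 430 MPa.
L_w = 2 × 140 = 280 mm; section modulus (unit throat) S = 2 × L²/6 = 6533 mm².
Direct shear f_v = P/L_w = 23.5×10³/280 = 83.93 N/mm.
Moment M = P × e = 23.5×10³ × 95 = 2232500 N·mm; bending f_b = M/S = 341.7 N/mm.
f_max = √(f_v² + f_b²) = √(83.93² + 341.7²) = 351.9 N/mm.
r_n/Ω = (1/2.0) × 0.6 × 430 × (0.707 × 5) = 456 N/mm → adequate.

f_max ≈ 352 N/mm; adequate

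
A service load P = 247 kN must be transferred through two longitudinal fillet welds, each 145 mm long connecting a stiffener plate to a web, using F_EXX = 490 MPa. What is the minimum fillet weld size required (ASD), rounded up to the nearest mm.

w = 9 mm

Total weld length L = 290 mm.
Required throat t_e = P × Ω / (0.6 F_EXX × L) = 247 × 2.0 / (0.6 × 490 × 290 × 10⁻³) = 5.794 mm.
Required leg w = t_e / 0.707 = 8.195 mm → use 9 mm.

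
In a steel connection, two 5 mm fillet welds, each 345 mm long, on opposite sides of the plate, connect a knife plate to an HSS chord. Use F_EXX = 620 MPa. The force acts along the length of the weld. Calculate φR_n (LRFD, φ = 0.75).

Effective throat t_e = 0.707 × 5 = 3.535 mm.
Total length L = 690 mm; A_we = 3.535 × 690 = 2439 mm².
F_nw = 0.6 F_EXX = 0.6 × 620 = 372 MPa.
φR_n = 0.75 × 372 × 2439 × 10⁻³ = 680.5 kN.

φR_n ≈ 681 kN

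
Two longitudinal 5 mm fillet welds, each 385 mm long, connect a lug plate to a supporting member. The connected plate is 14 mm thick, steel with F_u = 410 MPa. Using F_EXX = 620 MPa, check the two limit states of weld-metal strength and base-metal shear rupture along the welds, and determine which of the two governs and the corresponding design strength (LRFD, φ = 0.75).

φR_n ≈ 759 kN (weld metal governs)

t_e = 0.707 × 5 = 3.535 mm; L = 770 mm.
Weld metal: φR_n = 0.75 × 0.6 × 620 × 3.535 × 770 × 10⁻³ = 759.4 kN.
Base metal (shear rupture): φR_n = 0.75 × 0.6 × 410 × 14 × 770 × 10⁻³ = 1989 kN.
Governing: weld metal.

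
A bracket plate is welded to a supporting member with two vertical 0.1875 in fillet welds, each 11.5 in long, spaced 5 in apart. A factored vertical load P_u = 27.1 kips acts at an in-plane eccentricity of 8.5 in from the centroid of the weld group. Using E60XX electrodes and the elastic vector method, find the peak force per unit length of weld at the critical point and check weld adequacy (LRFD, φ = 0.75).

E60XX → F_EXX = 60 ksi.
Total weld length L_w = 23 in. Treat welds as unit-width lines.
Polar moment about centroid: J = 2[d³/12 + d(b/2)²] = 2[11.5³/12 + 11.5×2.5²] = 397.2 in³.
Direct shear f_v = P/L_w = 27.1 / 23 = 1.178 kip/in (vertical).
Torsion M = P·e = 27.1 × 8.5 = 230.35 kip·in.
Critical point at (x, y) = (2.5, 5.75) from centroid. f_tx = M·y/J = 3.334 kip/in; f_ty = M·x/J = 1.45 kip/in.
Resultant f_max = √[f_tx² + (f_v + f_ty)²] = √[3.334² + (1.178 + 1.45)²] = 4.246 kip/in.
Capacity per unit length: φr_n = 0.75 × 0.6 × 60 × (0.707 × 0.1875) = 3.579 kip/in.
4.246 > 3.579 → NOT adequate.

f_max ≈ 4.25 kip/in; NOT adequate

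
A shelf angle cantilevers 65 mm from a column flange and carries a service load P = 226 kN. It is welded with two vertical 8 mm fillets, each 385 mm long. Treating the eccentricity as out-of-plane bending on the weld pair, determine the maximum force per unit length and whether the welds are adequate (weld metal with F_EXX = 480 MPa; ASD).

f_max ≈ 418 N/mm; adequate

L_w = 2 × 385 = 770 mm; section modulus (unit throat) S = 2 × L²/6 = 49410 mm².
Direct shear f_v = P/L_w = 226×10³/770 = 293.5 N/mm.
Moment M = P × e = 226×10³ × 65 = 14690000 N·mm; bending f_b = M/S = 297.3 N/mm.
f_max = √(f_v² + f_b²) = √(293.5² + 297.3²) = 417.8 N/mm.
r_n/Ω = (1/2.0) × 0.6 × 480 × (0.707 × 8) = 814.5 N/mm → adequate.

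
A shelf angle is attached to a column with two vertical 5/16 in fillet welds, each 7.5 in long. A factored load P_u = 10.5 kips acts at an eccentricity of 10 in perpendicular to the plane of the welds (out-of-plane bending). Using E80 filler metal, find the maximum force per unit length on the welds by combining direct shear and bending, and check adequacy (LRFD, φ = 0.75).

E80XX → F_EXX = 80 ksi.
L_w = 2 × 7.5 = 15 in; section modulus (unit throat) S = 2 × L²/6 = 18.75 in².
Direct shear f_v = P/L_w = 10.5/15 = 0.7 kip/in.
Moment M = P × e = 10.5 × 10 = 105 kip·in; bending f_b = M/S = 5.6 kip/in.
f_max = √(f_v² + f_b²) = √(0.7² + 5.6²) = 5.644 kip/in.
φr_n = 0.75 × 0.6 × 80 × (0.707 × 0.3125) = 7.954 kip/in → adequate.

f_max ≈ 5.64 kip/in; adequate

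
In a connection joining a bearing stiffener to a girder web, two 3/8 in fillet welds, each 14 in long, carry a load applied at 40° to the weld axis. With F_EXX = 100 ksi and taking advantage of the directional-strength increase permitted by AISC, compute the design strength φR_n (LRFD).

t_e = 0.707 × 0.375 = 0.2651 in; A_we = 0.2651 × 28 = 7.423 in².
Directional factor: 1.0 + 0.5 sin^1.5(40°) = 1.258.
F_nw = 0.6 × 100 × 1.258 = 75.46 ksi.
φR_n = 0.75 × 75.46 × 7.423 = 420.1 kip.

φR_n ≈ 420 kip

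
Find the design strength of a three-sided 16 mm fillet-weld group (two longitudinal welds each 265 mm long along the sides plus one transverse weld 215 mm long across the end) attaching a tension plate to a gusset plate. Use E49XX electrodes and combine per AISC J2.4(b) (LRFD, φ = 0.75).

φR_n ≈ 1930 kN

E49XX → F_EXX = 490 MPa.
t_e = 0.707 × 16 = 11.31 mm.
R_nwl = 0.6 × 490 × 11.31 × 530 × 10⁻³ = 1763 kN (longitudinal, 2 welds).
R_nwt = 0.6 × 490 × 11.31 × 215 × 10⁻³ = 715 kN (transverse, base value).
(i) R_nwl + R_nwt = 2478 kN; (ii) 0.85 R_nwl + 1.5 R_nwt = 2571 kN.
R_n = max = 2571 kN [governs: (ii)]; φR_n = 1928 kN.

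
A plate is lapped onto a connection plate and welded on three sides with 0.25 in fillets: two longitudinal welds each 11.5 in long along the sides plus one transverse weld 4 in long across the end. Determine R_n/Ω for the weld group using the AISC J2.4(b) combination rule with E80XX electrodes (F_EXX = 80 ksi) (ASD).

t_e = 0.707 × 0.25 = 0.1767 in.
R_nwl = 0.6 × 80 × 0.1767 × 23 = 195.1 kips (longitudinal, 2 welds).
R_nwt = 0.6 × 80 × 0.1767 × 4 = 33.94 kips (transverse, base value).
(i) R_nwl + R_nwt = 229.1 kips; (ii) 0.85 R_nwl + 1.5 R_nwt = 216.8 kips.
R_n = max = 229.1 kips [governs: (i)]; R_n/Ω = 114.5 kips.

R_n/Ω ≈ 115 kips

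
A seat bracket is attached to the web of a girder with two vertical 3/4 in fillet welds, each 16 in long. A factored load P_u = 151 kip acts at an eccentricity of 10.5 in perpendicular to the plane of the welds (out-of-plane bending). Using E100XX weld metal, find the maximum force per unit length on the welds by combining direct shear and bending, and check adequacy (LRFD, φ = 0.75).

f_max ≈ 19.2 kip/in; adequate

E100XX → F_EXX = 100 ksi.
L_w = 2 × 16 = 32 in; section modulus (unit throat) S = 2 × L²/6 = 85.33 in².
Direct shear f_v = P/L_w = 151/32 = 4.719 kip/in.
Moment M = P × e = 151 × 10.5 = 1585.5 kip·in; bending f_b = M/S = 18.58 kip/in.
f_max = √(f_v² + f_b²) = √(4.719² + 18.58²) = 19.17 kip/in.
φr_n = 0.75 × 0.6 × 100 × (0.707 × 0.75) = 23.86 kip/in → adequate.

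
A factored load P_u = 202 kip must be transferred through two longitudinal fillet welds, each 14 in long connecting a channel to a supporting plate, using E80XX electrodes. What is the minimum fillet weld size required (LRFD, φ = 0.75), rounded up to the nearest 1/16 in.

E80XX → F_EXX = 80 ksi.
Total weld length L = 28 in.
Required throat t_e = P_u / (φ × 0.6 F_EXX × L) = 202 / (0.75 × 0.6 × 80 × 28) = 0.2004 in.
Required leg w = t_e / 0.707 = 0.2834 in → use 5/16 in.

w = 5/16 in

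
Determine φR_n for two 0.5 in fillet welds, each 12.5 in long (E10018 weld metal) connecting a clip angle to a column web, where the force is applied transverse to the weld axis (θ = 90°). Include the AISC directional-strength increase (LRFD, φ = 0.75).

E100XX → F_EXX = 100 ksi.
t_e = 0.707 × 0.5 = 0.3535 in; A_we = 0.3535 × 25 = 8.838 in².
Directional factor: 1.0 + 0.5 sin^1.5(90°) = 1.5.
F_nw = 0.6 × 100 × 1.5 = 90 ksi.
φR_n = 0.75 × 90 × 8.838 = 596.5 kip.

φR_n ≈ 597 kip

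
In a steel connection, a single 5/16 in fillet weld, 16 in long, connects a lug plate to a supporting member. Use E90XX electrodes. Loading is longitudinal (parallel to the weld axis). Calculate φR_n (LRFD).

E90XX → F_EXX = 90 ksi.
Effective throat t_e = 0.707 × 0.3125 = 0.2209 in.
Total length L = 16 in; A_we = 0.2209 × 16 = 3.535 in².
F_nw = 0.6 F_EXX = 0.6 × 90 = 54 ksi.
φR_n = 0.75 × 54 × 3.535 = 143.2 kips.

φR_n ≈ 143 kips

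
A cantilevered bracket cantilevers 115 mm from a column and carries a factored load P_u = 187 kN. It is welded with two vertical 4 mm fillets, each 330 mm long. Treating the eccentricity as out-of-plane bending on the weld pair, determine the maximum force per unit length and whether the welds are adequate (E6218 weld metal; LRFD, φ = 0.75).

E62XX → F_EXX = 620 MPa.
L_w = 2 × 330 = 660 mm; section modulus (unit throat) S = 2 × L²/6 = 36300 mm².
Direct shear f_v = P/L_w = 187×10³/660 = 283.3 N/mm.
Moment M = P × e = 187×10³ × 115 = 21505000 N·mm; bending f_b = M/S = 592.4 N/mm.
f_max = √(f_v² + f_b²) = √(283.3² + 592.4²) = 656.7 N/mm.
φr_n = 0.75 × 0.6 × 620 × (0.707 × 4) = 789 N/mm → adequate.

f_max ≈ 657 N/mm; adequate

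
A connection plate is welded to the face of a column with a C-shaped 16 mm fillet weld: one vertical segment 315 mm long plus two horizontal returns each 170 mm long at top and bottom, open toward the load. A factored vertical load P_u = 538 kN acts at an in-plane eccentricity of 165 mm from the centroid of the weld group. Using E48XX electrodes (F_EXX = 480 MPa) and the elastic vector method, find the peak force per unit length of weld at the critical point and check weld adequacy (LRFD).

Total weld length L_w = 655 mm. Treat welds as unit-width lines.
Centroid: x̄ = 2×170×85 / 655 = 44.12 mm from the vertical weld.
Polar moment about centroid: J = I_x + I_y = [315³/12 + 2×170×157.5²] + [315×44.12² + 2(170³/12 + 170×40.88²)] = 13040000 mm³.
Direct shear f_v = P/L_w = 538×10³ / 655 = 821.4 N/mm (vertical).
Torsion M = P·e = 538×10³ × 165 = 88770000 N·mm.
Critical point at (x, y) = (125.9, 157.5) from centroid. f_tx = M·y/J = 1072 N/mm; f_ty = M·x/J = 857 N/mm.
Resultant f_max = √[f_tx² + (f_v + f_ty)²] = √[1072² + (821.4 + 857)²] = 1992 N/mm.
Capacity per unit length: φr_n = 0.75 × 0.6 × 480 × (0.707 × 16) = 2443 N/mm.
1992 ≤ 2443 → adequate.

f_max ≈ 1990 N/mm; adequate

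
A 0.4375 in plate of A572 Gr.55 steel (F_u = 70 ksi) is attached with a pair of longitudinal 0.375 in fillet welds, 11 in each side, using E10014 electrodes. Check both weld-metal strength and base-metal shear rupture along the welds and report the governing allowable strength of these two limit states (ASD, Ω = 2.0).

R_n/Ω ≈ 175 kips (weld metal governs)

E100XX → F_EXX = 100 ksi.
t_e = 0.707 × 0.375 = 0.2651 in; L = 22 in.
Weld metal: R_n/Ω = (1/2.0) × 0.6 × 100 × 0.2651 × 22 = 175 kips.
Base metal (shear rupture): R_n/Ω = (1/2.0) × 0.6 × 70 × 0.4375 × 22 = 202.1 kips.
Governing: weld metal.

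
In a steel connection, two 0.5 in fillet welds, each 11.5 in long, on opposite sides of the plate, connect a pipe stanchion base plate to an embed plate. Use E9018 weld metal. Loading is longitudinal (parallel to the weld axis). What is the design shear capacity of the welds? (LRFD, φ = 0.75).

E90XX → F_EXX = 90 ksi.
Effective throat t_e = 0.707 × 0.5 = 0.3535 in.
Total length L = 23 in; A_we = 0.3535 × 23 = 8.13 in².
F_nw = 0.6 F_EXX = 0.6 × 90 = 54 ksi.
φR_n = 0.75 × 54 × 8.13 = 329.3 kips.

φR_n ≈ 329 kips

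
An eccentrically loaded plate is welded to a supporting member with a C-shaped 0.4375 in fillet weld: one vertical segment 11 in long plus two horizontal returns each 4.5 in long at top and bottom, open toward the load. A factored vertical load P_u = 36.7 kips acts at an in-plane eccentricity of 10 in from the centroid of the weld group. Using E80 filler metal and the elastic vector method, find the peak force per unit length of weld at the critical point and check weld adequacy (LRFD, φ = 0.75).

E80XX → F_EXX = 80 ksi.
Total weld length L_w = 20 in. Treat welds as unit-width lines.
Centroid: x̄ = 2×4.5×2.25 / 20 = 1.012 in from the vertical weld.
Polar moment about centroid: J = I_x + I_y = [11³/12 + 2×4.5×5.5²] + [11×1.012² + 2(4.5³/12 + 4.5×1.238²)] = 423.4 in³.
Direct shear f_v = P/L_w = 36.7 / 20 = 1.835 kip/in (vertical).
Torsion M = P·e = 36.7 × 10 = 367 kip·in.
Critical point at (x, y) = (3.487, 5.5) from centroid. f_tx = M·y/J = 4.767 kip/in; f_ty = M·x/J = 3.023 kip/in.
Resultant f_max = √[f_tx² + (f_v + f_ty)²] = √[4.767² + (1.835 + 3.023)²] = 6.806 kip/in.
Capacity per unit length: φr_n = 0.75 × 0.6 × 80 × (0.707 × 0.4375) = 11.14 kip/in.
6.806 ≤ 11.14 → adequate.

f_max ≈ 6.81 kip/in; adequate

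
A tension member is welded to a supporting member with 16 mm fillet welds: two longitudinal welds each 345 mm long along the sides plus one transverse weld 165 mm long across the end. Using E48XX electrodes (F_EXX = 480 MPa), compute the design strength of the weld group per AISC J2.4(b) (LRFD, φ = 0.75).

t_e = 0.707 × 16 = 11.31 mm.
R_nwl = 0.6 × 480 × 11.31 × 690 × 10⁻³ = 2248 kN (longitudinal, 2 welds).
R_nwt = 0.6 × 480 × 11.31 × 165 × 10⁻³ = 537.5 kN (transverse, base value).
(i) R_nwl + R_nwt = 2785 kN; (ii) 0.85 R_nwl + 1.5 R_nwt = 2717 kN.
R_n = max = 2785 kN [governs: (i)]; φR_n = 2089 kN.

φR_n ≈ 2090 kN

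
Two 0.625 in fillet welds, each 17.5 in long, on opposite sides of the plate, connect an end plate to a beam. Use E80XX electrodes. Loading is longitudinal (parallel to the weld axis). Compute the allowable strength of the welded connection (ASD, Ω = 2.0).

R_n/Ω ≈ 371 kips

E80XX → F_EXX = 80 ksi.
Effective throat t_e = 0.707 × 0.625 = 0.4419 in.
Total length L = 35 in; A_we = 0.4419 × 35 = 15.47 in².
F_nw = 0.6 F_EXX = 0.6 × 80 = 48 ksi.
R_n = 48 × 15.47 = 742.3 kips; R_n/Ω = 742.3/2.0 = 371.2 kips.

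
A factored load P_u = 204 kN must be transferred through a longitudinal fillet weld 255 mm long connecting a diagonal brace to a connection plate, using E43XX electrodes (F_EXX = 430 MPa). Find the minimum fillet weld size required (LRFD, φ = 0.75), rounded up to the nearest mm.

w = 6 mm

Total weld length L = 255 mm.
Required throat t_e = P_u / (φ × 0.6 F_EXX × L) = 204 / (0.75 × 0.6 × 430 × 255 × 10⁻³) = 4.134 mm.
Required leg w = t_e / 0.707 = 5.848 mm → use 6 mm.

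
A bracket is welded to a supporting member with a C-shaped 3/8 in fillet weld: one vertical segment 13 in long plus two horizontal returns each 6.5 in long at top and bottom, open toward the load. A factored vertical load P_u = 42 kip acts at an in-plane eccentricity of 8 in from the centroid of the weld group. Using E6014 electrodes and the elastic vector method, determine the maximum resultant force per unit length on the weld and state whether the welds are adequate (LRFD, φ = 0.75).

f_max ≈ 4.39 kip/in; adequate

E60XX → F_EXX = 60 ksi.
Total weld length L_w = 26 in. Treat welds as unit-width lines.
Centroid: x̄ = 2×6.5×3.25 / 26 = 1.625 in from the vertical weld.
Polar moment about centroid: J = I_x + I_y = [13³/12 + 2×6.5×6.5²] + [13×1.625² + 2(6.5³/12 + 6.5×1.625²)] = 846.8 in³.
Direct shear f_v = P/L_w = 42 / 26 = 1.615 kip/in (vertical).
Torsion M = P·e = 42 × 8 = 336 kip·in.
Critical point at (x, y) = (4.875, 6.5) from centroid. f_tx = M·y/J = 2.579 kip/in; f_ty = M·x/J = 1.934 kip/in.
Resultant f_max = √[f_tx² + (f_v + f_ty)²] = √[2.579² + (1.615 + 1.934)²] = 4.388 kip/in.
Capacity per unit length: φr_n = 0.75 × 0.6 × 60 × (0.707 × 0.375) = 7.158 kip/in.
4.388 ≤ 7.158 → adequate.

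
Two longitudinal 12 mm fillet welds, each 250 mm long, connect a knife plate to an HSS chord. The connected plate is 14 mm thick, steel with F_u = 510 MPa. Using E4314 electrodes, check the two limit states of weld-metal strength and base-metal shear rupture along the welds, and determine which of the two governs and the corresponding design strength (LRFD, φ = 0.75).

E43XX → F_EXX = 430 MPa.
t_e = 0.707 × 12 = 8.484 mm; L = 500 mm.
Weld metal: φR_n = 0.75 × 0.6 × 430 × 8.484 × 500 × 10⁻³ = 820.8 kN.
Base metal (shear rupture): φR_n = 0.75 × 0.6 × 510 × 14 × 500 × 10⁻³ = 1606 kN.
Governing: weld metal.

φR_n ≈ 821 kN (weld metal governs)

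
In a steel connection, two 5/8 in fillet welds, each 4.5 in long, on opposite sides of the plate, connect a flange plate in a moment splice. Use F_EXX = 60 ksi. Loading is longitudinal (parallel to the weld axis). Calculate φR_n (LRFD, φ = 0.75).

φR_n ≈ 107 kip

Effective throat t_e = 0.707 × 0.625 = 0.4419 in.
Total length L = 9 in; A_we = 0.4419 × 9 = 3.977 in².
F_nw = 0.6 F_EXX = 0.6 × 60 = 36 ksi.
φR_n = 0.75 × 36 × 3.977 = 107.4 kip.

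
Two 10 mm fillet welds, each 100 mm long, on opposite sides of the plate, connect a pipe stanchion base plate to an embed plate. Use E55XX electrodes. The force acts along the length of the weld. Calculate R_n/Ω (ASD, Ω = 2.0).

R_n/Ω ≈ 233 kN

E55XX → F_EXX = 550 MPa.
Effective throat t_e = 0.707 × 10 = 7.07 mm.
Total length L = 200 mm; A_we = 7.07 × 200 = 1414 mm².
F_nw = 0.6 F_EXX = 0.6 × 550 = 330 MPa.
R_n = 330 × 1414 × 10⁻³ = 466.6 kN; R_n/Ω = 466.6/2.0 = 233.3 kN.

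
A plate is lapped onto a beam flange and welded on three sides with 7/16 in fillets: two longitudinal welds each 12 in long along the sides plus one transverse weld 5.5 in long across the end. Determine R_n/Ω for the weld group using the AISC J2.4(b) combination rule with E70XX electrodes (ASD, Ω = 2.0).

E70XX → F_EXX = 70 ksi.
t_e = 0.707 × 0.4375 = 0.3093 in.
R_nwl = 0.6 × 70 × 0.3093 × 24 = 311.8 kips (longitudinal, 2 welds).
R_nwt = 0.6 × 70 × 0.3093 × 5.5 = 71.45 kips (transverse, base value).
(i) R_nwl + R_nwt = 383.2 kips; (ii) 0.85 R_nwl + 1.5 R_nwt = 372.2 kips.
R_n = max = 383.2 kips [governs: (i)]; R_n/Ω = 191.6 kips.

R_n/Ω ≈ 192 kips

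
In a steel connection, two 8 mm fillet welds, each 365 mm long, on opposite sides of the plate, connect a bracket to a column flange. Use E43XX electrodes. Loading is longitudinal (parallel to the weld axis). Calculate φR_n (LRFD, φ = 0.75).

φR_n ≈ 799 kN

E43XX → F_EXX = 430 MPa.
Effective throat t_e = 0.707 × 8 = 5.656 mm.
Total length L = 730 mm; A_we = 5.656 × 730 = 4129 mm².
F_nw = 0.6 F_EXX = 0.6 × 430 = 258 MPa.
φR_n = 0.75 × 258 × 4129 × 10⁻³ = 798.9 kN.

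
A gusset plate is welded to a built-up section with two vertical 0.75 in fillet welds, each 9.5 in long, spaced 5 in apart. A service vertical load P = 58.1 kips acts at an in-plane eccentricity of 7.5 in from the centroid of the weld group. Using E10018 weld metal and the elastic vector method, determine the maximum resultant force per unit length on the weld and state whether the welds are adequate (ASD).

f_max ≈ 10.7 kip/in; adequate

E100XX → F_EXX = 100 ksi.
Total weld length L_w = 19 in. Treat welds as unit-width lines.
Polar moment about centroid: J = 2[d³/12 + d(b/2)²] = 2[9.5³/12 + 9.5×2.5²] = 261.6 in³.
Direct shear f_v = P/L_w = 58.1 / 19 = 3.058 kip/in (vertical).
Torsion M = P·e = 58.1 × 7.5 = 435.75 kip·in.
Critical point at (x, y) = (2.5, 4.75) from centroid. f_tx = M·y/J = 7.911 kip/in; f_ty = M·x/J = 4.164 kip/in.
Resultant f_max = √[f_tx² + (f_v + f_ty)²] = √[7.911² + (3.058 + 4.164)²] = 10.71 kip/in.
Capacity per unit length: r_n/Ω = (1/2.0) × 0.6 × 100 × (0.707 × 0.75) = 15.91 kip/in.
10.71 ≤ 15.91 → adequate.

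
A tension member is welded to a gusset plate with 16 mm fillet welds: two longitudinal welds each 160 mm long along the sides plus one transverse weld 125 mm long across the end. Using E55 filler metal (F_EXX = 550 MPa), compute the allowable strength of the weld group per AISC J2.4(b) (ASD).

t_e = 0.707 × 16 = 11.31 mm.
R_nwl = 0.6 × 550 × 11.31 × 320 × 10⁻³ = 1195 kN (longitudinal, 2 welds).
R_nwt = 0.6 × 550 × 11.31 × 125 × 10⁻³ = 466.6 kN (transverse, base value).
(i) R_nwl + R_nwt = 1661 kN; (ii) 0.85 R_nwl + 1.5 R_nwt = 1715 kN.
R_n = max = 1715 kN [governs: (ii)]; R_n/Ω = 857.6 kN.

R_n/Ω ≈ 858 kN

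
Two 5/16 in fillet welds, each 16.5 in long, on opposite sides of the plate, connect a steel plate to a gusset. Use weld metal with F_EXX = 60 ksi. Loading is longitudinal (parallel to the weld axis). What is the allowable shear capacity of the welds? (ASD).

R_n/Ω ≈ 131 kips

Effective throat t_e = 0.707 × 0.3125 = 0.2209 in.
Total length L = 33 in; A_we = 0.2209 × 33 = 7.291 in².
F_nw = 0.6 F_EXX = 0.6 × 60 = 36 ksi.
R_n = 36 × 7.291 = 262.5 kips; R_n/Ω = 262.5/2.0 = 131.2 kips.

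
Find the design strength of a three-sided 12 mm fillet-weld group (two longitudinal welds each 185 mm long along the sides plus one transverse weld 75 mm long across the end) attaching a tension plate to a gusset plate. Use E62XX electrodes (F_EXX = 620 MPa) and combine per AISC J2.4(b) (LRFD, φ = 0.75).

φR_n ≈ 1050 kN

t_e = 0.707 × 12 = 8.484 mm.
R_nwl = 0.6 × 620 × 8.484 × 370 × 10⁻³ = 1168 kN (longitudinal, 2 welds).
R_nwt = 0.6 × 620 × 8.484 × 75 × 10⁻³ = 236.7 kN (transverse, base value).
(i) R_nwl + R_nwt = 1404 kN; (ii) 0.85 R_nwl + 1.5 R_nwt = 1348 kN.
R_n = max = 1404 kN [governs: (i)]; φR_n = 1053 kN.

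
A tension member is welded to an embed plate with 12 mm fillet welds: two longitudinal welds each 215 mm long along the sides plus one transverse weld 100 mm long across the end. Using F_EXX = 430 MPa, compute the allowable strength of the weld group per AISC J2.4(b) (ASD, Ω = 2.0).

R_n/Ω ≈ 580 kN

t_e = 0.707 × 12 = 8.484 mm.
R_nwl = 0.6 × 430 × 8.484 × 430 × 10⁻³ = 941.2 kN (longitudinal, 2 welds).
R_nwt = 0.6 × 430 × 8.484 × 100 × 10⁻³ = 218.9 kN (transverse, base value).
(i) R_nwl + R_nwt = 1160 kN; (ii) 0.85 R_nwl + 1.5 R_nwt = 1128 kN.
R_n = max = 1160 kN [governs: (i)]; R_n/Ω = 580.1 kN.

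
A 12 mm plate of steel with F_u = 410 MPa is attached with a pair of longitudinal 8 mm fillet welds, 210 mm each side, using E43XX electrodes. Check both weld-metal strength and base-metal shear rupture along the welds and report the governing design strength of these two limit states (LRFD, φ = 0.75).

φR_n ≈ 460 kN (weld metal governs)

E43XX → F_EXX = 430 MPa.
t_e = 0.707 × 8 = 5.656 mm; L = 420 mm.
Weld metal: φR_n = 0.75 × 0.6 × 430 × 5.656 × 420 × 10⁻³ = 459.7 kN.
Base metal (shear rupture): φR_n = 0.75 × 0.6 × 410 × 12 × 420 × 10⁻³ = 929.9 kN.
Governing: weld metal.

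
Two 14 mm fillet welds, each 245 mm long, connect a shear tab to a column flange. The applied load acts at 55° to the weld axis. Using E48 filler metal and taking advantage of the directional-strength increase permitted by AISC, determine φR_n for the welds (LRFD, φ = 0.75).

φR_n ≈ 1440 kN

E48XX → F_EXX = 480 MPa.
t_e = 0.707 × 14 = 9.898 mm; A_we = 9.898 × 490 = 4850 mm².
Directional factor: 1.0 + 0.5 sin^1.5(55°) = 1.371.
F_nw = 0.6 × 480 × 1.371 = 394.8 MPa.
φR_n = 0.75 × 394.8 × 4850 × 10⁻³ = 1436 kN.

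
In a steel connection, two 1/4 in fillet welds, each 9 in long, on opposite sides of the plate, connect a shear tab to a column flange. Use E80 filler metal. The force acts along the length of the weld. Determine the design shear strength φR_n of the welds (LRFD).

φR_n ≈ 115 kips

E80XX → F_EXX = 80 ksi.
Effective throat t_e = 0.707 × 0.25 = 0.1767 in.
Total length L = 18 in; A_we = 0.1767 × 18 = 3.181 in².
F_nw = 0.6 F_EXX = 0.6 × 80 = 48 ksi.
φR_n = 0.75 × 48 × 3.181 = 114.5 kips.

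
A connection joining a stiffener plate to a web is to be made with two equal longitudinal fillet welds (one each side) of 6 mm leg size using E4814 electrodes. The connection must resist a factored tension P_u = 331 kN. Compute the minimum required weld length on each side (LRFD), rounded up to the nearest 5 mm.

L = 185 mm on each side

E48XX → F_EXX = 480 MPa.
Throat t_e = 0.707 × 6 = 4.242 mm.
φr_n = 0.75 × 0.6 × 480 × 4.242 × 10⁻³ = 0.9163 kN/mm.
L_req = P_u / φr_n = 331 / 0.9163 = 361.2 mm total.
Per side: 361.2 / 2 = 180.6 mm.
Round up → use L = 185 mm on each side.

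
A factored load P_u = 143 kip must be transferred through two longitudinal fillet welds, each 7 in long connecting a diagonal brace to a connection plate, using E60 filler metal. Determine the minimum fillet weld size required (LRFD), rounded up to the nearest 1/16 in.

w = 9/16 in

E60XX → F_EXX = 60 ksi.
Total weld length L = 14 in.
Required throat t_e = P_u / (φ × 0.6 F_EXX × L) = 143 / (0.75 × 0.6 × 60 × 14) = 0.3783 in.
Required leg w = t_e / 0.707 = 0.5351 in → use 9/16 in.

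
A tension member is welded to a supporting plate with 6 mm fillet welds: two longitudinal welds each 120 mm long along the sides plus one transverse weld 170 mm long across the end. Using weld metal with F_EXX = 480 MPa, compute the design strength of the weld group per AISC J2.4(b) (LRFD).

t_e = 0.707 × 6 = 4.242 mm.
R_nwl = 0.6 × 480 × 4.242 × 240 × 10⁻³ = 293.2 kN (longitudinal, 2 welds).
R_nwt = 0.6 × 480 × 4.242 × 170 × 10⁻³ = 207.7 kN (transverse, base value).
(i) R_nwl + R_nwt = 500.9 kN; (ii) 0.85 R_nwl + 1.5 R_nwt = 560.8 kN.
R_n = max = 560.8 kN [governs: (ii)]; φR_n = 420.6 kN.

φR_n ≈ 421 kN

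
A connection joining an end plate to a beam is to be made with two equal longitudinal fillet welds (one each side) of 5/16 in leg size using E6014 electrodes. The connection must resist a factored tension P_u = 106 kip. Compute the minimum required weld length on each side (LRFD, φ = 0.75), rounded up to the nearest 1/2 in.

E60XX → F_EXX = 60 ksi.
Throat t_e = 0.707 × 0.3125 = 0.2209 in.
φr_n = 0.75 × 0.6 × 60 × 0.2209 = 5.965 kip/in.
L_req = P_u / φr_n = 106 / 5.965 = 17.77 in total.
Per side: 17.77 / 2 = 8.885 in.
Round up → use L = 9 in on each side.

L = 9 in on each side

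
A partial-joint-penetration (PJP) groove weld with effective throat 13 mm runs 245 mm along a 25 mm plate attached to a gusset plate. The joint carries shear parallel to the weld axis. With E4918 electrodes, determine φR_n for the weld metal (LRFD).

φR_n ≈ 702 kN

E49XX → F_EXX = 490 MPa.
Effective throat (given) t_e = 13 mm.
A_we = 13 × 245 = 3185 mm².
F_nw = 0.6 F_EXX = 294 MPa.
φR_n = 0.75 × 294 × 3185 × 10⁻³ = 702.3 kN.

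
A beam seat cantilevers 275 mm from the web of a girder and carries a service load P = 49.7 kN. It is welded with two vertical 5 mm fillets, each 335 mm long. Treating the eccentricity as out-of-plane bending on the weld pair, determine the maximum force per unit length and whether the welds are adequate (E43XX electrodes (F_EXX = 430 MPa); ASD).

L_w = 2 × 335 = 670 mm; section modulus (unit throat) S = 2 × L²/6 = 37410 mm².
Direct shear f_v = P/L_w = 49.7×10³/670 = 74.18 N/mm.
Moment M = P × e = 49.7×10³ × 275 = 13668000 N·mm; bending f_b = M/S = 365.4 N/mm.
f_max = √(f_v² + f_b²) = √(74.18² + 365.4²) = 372.8 N/mm.
r_n/Ω = (1/2.0) × 0.6 × 430 × (0.707 × 5) = 456 N/mm → adequate.

f_max ≈ 373 N/mm; adequate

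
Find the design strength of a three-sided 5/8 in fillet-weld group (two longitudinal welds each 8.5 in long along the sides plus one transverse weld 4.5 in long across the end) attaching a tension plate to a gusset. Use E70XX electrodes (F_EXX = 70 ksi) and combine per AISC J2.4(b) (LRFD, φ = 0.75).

φR_n ≈ 299 kips

t_e = 0.707 × 0.625 = 0.4419 in.
R_nwl = 0.6 × 70 × 0.4419 × 17 = 315.5 kips (longitudinal, 2 welds).
R_nwt = 0.6 × 70 × 0.4419 × 4.5 = 83.51 kips (transverse, base value).
(i) R_nwl + R_nwt = 399 kips; (ii) 0.85 R_nwl + 1.5 R_nwt = 393.4 kips.
R_n = max = 399 kips [governs: (i)]; φR_n = 299.3 kips.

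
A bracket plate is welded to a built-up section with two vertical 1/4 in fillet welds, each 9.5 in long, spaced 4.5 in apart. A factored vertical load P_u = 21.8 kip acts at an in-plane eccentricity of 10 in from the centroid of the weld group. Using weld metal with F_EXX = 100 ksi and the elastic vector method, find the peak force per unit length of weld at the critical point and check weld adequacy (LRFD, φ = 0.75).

Total weld length L_w = 19 in. Treat welds as unit-width lines.
Polar moment about centroid: J = 2[d³/12 + d(b/2)²] = 2[9.5³/12 + 9.5×2.25²] = 239.1 in³.
Direct shear f_v = P/L_w = 21.8 / 19 = 1.147 kip/in (vertical).
Torsion M = P·e = 21.8 × 10 = 218 kip·in.
Critical point at (x, y) = (2.25, 4.75) from centroid. f_tx = M·y/J = 4.331 kip/in; f_ty = M·x/J = 2.052 kip/in.
Resultant f_max = √[f_tx² + (f_v + f_ty)²] = √[4.331² + (1.147 + 2.052)²] = 5.384 kip/in.
Capacity per unit length: φr_n = 0.75 × 0.6 × 100 × (0.707 × 0.25) = 7.954 kip/in.
5.384 ≤ 7.954 → adequate.

f_max ≈ 5.38 kip/in; adequate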